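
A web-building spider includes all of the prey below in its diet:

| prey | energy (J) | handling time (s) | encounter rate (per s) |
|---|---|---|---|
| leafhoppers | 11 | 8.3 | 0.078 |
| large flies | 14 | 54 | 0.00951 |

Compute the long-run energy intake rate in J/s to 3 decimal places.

0.459 J/s

Energy encountered per unit search time: 0.078×11 + 0.00951×14 = 0.9911 J/s.
Handling time per unit search time: 0.078×8.3 + 0.00951×54 = 1.161.
Rate = 0.9911/(1 + 1.161) = 0.4587 J/s.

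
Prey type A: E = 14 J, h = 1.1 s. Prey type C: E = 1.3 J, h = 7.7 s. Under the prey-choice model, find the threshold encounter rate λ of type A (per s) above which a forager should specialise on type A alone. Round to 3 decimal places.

The zero-one rule: include type C iff E₂/h₂ > λE₁/(1+λh₁). Equality gives the switch point.
λE₁h₂ = E₂ + λE₂h₁ ⇒ λ = E₂/(E₁h₂ − E₂h₁) = 1.3/(107.8 − 1.43) = 0.01222 per s.

0.012 per s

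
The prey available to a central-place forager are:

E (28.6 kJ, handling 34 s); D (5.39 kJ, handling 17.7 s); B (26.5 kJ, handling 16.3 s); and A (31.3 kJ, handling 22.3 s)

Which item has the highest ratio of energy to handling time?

B

In descending order of E/h:
B: 26.5/16.3 = 1.63 kJ/s
A: 31.3/22.3 = 1.4 kJ/s
E: 28.6/34 = 0.841 kJ/s
D: 5.39/17.7 = 0.305 kJ/s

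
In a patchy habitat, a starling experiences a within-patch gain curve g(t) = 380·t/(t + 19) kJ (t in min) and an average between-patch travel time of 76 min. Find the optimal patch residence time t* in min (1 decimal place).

38.0 min

Maximise g(t)/(T+t): set derivative to zero → g'(t)(T+t) = g(t).
g'(t) = 380·19/(t + 19)². Setting 380·19/(t+19)² = 380t/[(t+19)(76+t)] gives 19(76+t) = t(t+19), so t² = 19×76 = 1444.
t* = √1444 = 38 min.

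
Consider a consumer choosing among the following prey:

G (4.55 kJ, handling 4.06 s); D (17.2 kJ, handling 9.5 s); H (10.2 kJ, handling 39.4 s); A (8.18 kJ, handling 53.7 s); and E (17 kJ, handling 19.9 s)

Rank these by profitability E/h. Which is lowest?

Profitability E/h (kJ/s): G = 4.55/4.06 = 1.12, D = 17.2/9.5 = 1.81, H = 10.2/39.4 = 0.259, A = 8.18/53.7 = 0.152, E = 17/19.9 = 0.854.
Ranked: D > G > E > H > A.

A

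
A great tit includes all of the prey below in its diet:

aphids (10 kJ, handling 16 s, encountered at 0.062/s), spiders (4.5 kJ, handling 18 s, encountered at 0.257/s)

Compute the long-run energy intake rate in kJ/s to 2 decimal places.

0.27 kJ/s

R = (0.062×10 + 0.257×4.5) / (1 + 0.062×16 + 0.257×18) = 1.776/6.618 = 0.2684 kJ/s.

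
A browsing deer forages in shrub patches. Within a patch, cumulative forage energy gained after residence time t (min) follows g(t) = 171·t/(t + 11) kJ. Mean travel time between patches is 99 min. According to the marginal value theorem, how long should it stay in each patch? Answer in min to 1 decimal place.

33.0 min

By the marginal value theorem, leave when the instantaneous gain rate g'(t) equals the habitat-wide average g(t)/(T + t).
g'(t) = 171·11/(t + 11)². Setting 171·11/(t+11)² = 171t/[(t+11)(99+t)] gives 11(99+t) = t(t+11), so t² = 11×99 = 1089.
t* = √1089 = 33 min.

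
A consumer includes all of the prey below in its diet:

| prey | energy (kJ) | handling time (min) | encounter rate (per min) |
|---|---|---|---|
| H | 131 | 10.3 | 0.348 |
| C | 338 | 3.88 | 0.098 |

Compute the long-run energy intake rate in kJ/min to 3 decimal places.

15.855 kJ/min

R = (0.348×131 + 0.098×338) / (1 + 0.348×10.3 + 0.098×3.88) = 78.71/4.965 = 15.85 kJ/min.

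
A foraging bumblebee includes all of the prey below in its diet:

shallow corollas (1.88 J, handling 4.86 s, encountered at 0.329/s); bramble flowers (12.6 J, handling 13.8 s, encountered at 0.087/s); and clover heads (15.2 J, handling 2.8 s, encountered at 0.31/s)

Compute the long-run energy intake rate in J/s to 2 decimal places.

1.38 J/s

Energy encountered per unit search time: 0.329×1.88 + 0.087×12.6 + 0.31×15.2 = 6.427 J/s.
Handling time per unit search time: 0.329×4.86 + 0.087×13.8 + 0.31×2.8 = 3.668.
Rate = 6.427/(1 + 3.668) = 1.377 J/s.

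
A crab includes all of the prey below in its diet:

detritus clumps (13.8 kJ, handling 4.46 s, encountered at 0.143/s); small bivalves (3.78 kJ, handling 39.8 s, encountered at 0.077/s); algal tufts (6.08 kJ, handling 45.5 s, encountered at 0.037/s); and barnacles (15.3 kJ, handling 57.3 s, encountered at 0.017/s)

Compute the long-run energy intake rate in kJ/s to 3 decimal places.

0.374 kJ/s

R = Σλ_iE_i / (1 + Σλ_ih_i)
Numerator: 0.143×13.8 + 0.077×3.78 + 0.037×6.08 + 0.017×15.3 = 2.75
Denominator: 1 + 0.143×4.46 + 0.077×39.8 + 0.037×45.5 + 0.017×57.3 = 7.36
R = 2.75/7.36 = 0.3736 kJ/s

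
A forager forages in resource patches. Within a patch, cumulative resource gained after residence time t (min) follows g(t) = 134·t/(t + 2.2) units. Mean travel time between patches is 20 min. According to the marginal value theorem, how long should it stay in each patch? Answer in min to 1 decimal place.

6.6 min

By the marginal value theorem, leave when the instantaneous gain rate g'(t) equals the habitat-wide average g(t)/(T + t).
g'(t) = 134·2.2/(t + 2.2)². Setting 134·2.2/(t+2.2)² = 134t/[(t+2.2)(20+t)] gives 2.2(20+t) = t(t+2.2), so t² = 2.2×20 = 44.
t* = √44 = 6.633 min.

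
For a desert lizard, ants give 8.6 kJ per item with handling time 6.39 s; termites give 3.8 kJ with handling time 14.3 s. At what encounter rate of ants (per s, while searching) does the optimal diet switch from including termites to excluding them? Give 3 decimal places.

0.039 per s

The zero-one rule: include termites iff E₂/h₂ > λE₁/(1+λh₁). Equality gives the switch point.
λE₁h₂ = E₂ + λE₂h₁ ⇒ λ = E₂/(E₁h₂ − E₂h₁) = 3.8/(123 − 24.28) = 0.0385 per s.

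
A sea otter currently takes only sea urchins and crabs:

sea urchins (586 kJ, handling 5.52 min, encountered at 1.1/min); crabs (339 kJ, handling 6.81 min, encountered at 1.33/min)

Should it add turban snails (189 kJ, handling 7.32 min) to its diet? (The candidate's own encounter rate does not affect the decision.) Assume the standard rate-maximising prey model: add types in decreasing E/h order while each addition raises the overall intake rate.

No

On sea urchins and crabs alone, R = ΣλE/(1+Σλh) = 1095/16.13 = 67.92 kJ/min.
turban snails: E/h = 189/7.32 = 25.82 kJ/min.
25.82 < 67.92, so adding turban snails would lower the average — exclude it.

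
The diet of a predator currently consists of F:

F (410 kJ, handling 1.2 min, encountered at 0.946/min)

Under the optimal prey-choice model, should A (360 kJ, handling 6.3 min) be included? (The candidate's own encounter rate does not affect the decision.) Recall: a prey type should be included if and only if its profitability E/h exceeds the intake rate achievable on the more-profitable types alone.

Current rate: (0.946×410)/(1 + 0.946×1.2) = 181.7 kJ/min.
Profitability of A: 360/6.3 = 57.14 kJ/min.
Since 57.14 < R, time spent handling A is better spent searching.

No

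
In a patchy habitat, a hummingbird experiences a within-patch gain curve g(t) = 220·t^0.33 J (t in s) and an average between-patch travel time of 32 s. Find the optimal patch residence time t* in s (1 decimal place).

15.8 s

Optimal t* satisfies g'(t*) = g(t*)/(T + t*).
g'(t) = 0.33·220·t^-0.67. Setting 0.33·220·t^-0.67 = 220·t^0.33/(32+t) gives 0.33(32+t) = t, so 0.67·t = 0.33×32.
t* = 0.33×32/0.67 = 15.76 s.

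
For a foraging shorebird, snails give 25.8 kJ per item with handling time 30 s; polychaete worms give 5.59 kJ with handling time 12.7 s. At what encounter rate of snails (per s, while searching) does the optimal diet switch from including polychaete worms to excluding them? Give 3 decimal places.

0.035 per s

Drop polychaete worms once their profitability E₂/h₂ falls below the rate achievable on snails alone: E₂/h₂ = λE₁/(1 + λh₁).
Solve for λ: λE₁h₂ = E₂(1 + λh₁) → λ(E₁h₂ − E₂h₁) = E₂ → λ = E₂/(E₁h₂ − E₂h₁).
λ = 5.59/(25.8×12.7 − 5.59×30) = 5.59/160 = 0.03495 per s.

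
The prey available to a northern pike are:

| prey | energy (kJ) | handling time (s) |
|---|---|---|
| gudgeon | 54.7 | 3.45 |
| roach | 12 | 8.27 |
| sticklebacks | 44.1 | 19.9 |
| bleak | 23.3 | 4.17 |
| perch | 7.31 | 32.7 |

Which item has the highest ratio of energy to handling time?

Profitability E/h (kJ/s): gudgeon = 54.7/3.45 = 15.9, roach = 12/8.27 = 1.45, sticklebacks = 44.1/19.9 = 2.22, bleak = 23.3/4.17 = 5.59, perch = 7.31/32.7 = 0.224.
Ranked: gudgeon > bleak > sticklebacks > roach > perch.

gudgeon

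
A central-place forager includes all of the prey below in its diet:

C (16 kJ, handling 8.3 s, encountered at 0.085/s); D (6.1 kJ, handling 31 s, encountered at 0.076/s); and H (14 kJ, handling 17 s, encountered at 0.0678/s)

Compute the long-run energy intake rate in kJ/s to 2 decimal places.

R = (0.085×16 + 0.076×6.1 + 0.0678×14) / (1 + 0.085×8.3 + 0.076×31 + 0.0678×17) = 2.773/5.214 = 0.5318 kJ/s.

0.53 kJ/s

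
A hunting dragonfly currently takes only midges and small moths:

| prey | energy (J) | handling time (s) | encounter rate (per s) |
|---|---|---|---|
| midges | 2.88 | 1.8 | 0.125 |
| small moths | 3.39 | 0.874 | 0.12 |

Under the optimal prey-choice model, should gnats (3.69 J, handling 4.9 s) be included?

Yes

Intake rate on the current diet: R = (0.125×2.88 + 0.12×3.39) / (1 + 0.125×1.8 + 0.12×0.874) = 0.7668/1.33 = 0.5766 J/s.
Profitability of gnats: 3.69/4.9 = 0.7531 J/s.
0.7531 > 0.5766, so adding gnats raises the average — include it.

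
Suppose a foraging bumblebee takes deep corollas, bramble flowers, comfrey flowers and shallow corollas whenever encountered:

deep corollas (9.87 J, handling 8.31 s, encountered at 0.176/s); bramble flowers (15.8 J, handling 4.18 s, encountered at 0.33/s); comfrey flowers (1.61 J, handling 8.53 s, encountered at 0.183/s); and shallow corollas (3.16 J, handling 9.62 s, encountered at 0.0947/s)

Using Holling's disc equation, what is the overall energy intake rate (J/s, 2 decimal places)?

1.19 J/s

R = (0.176×9.87 + 0.33×15.8 + 0.183×1.61 + 0.0947×3.16) / (1 + 0.176×8.31 + 0.33×4.18 + 0.183×8.53 + 0.0947×9.62) = 7.545/6.314 = 1.195 J/s.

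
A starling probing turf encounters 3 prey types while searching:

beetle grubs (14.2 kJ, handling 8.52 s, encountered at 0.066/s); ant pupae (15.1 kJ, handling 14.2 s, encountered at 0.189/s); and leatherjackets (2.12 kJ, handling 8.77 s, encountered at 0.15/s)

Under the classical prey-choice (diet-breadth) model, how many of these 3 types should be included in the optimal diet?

Rank by E/h (kJ/s): beetle grubs 1.67, ant pupae 1.06, leatherjackets 0.242. Include each in turn until the next type's E/h falls below the running intake rate.
Rate on top 1: 0.5999. ant pupae: 1.06 > 0.5999 → include.
Rate on top 2: 0.8928. leatherjackets: 0.242 < 0.8928 → exclude; stop.
Optimal diet: beetle grubs, ant pupae — 2 of 3 types.

2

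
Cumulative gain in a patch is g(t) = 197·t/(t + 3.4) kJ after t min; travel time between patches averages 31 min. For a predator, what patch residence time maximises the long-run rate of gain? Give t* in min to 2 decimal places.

10.27 min

Optimal t* satisfies g'(t*) = g(t*)/(T + t*).
g'(t) = 197·3.4/(t + 3.4)². Setting 197·3.4/(t+3.4)² = 197t/[(t+3.4)(31+t)] gives 3.4(31+t) = t(t+3.4), so t² = 3.4×31 = 105.4.
t* = √105.4 = 10.27 min.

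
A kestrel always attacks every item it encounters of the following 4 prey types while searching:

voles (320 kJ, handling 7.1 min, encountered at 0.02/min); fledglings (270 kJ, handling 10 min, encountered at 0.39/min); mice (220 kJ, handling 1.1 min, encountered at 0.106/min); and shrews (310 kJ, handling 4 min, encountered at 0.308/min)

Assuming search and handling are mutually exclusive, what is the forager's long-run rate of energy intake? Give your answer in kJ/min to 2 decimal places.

36.07 kJ/min

R = Σλ_iE_i / (1 + Σλ_ih_i)
Numerator: 0.02×320 + 0.39×270 + 0.106×220 + 0.308×310 = 230.5
Denominator: 1 + 0.02×7.1 + 0.39×10 + 0.106×1.1 + 0.308×4 = 6.391
R = 230.5/6.391 = 36.07 kJ/min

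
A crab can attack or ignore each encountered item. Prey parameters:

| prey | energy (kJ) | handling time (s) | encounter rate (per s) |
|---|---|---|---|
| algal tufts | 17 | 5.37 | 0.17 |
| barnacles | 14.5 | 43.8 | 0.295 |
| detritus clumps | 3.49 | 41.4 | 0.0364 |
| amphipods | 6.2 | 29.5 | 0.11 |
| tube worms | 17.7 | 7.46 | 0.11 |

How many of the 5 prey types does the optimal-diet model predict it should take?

E/h in descending order: algal tufts 3.17, tube worms 2.37, barnacles 0.331, amphipods 0.21, detritus clumps 0.0843 kJ/s. The optimal diet is the largest prefix of this list for which every included type satisfies E_i/h_i > R on the types above it.
Rate on top 1: 1.511. tube worms: 2.37 > 1.511 → include.
Rate on top 2: 1.77. barnacles: 0.331 < 1.77 → exclude; stop.
Optimal diet: algal tufts, tube worms — 2 of 5 types.

2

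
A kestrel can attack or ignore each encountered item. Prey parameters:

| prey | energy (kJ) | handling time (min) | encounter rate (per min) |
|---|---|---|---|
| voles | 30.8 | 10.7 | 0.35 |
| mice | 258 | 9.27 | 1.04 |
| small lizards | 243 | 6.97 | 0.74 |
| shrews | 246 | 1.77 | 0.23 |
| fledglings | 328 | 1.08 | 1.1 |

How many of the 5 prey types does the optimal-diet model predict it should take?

1

Profitabilities (E/h, kJ/min): fledglings 304, shrews 139, small lizards 34.9, mice 27.8, voles 2.88. Add prey in this order while the next type's profitability exceeds the intake rate on those already taken.
Rate on top 1: 164.9. shrews: 139 < 164.9 → exclude; stop.
Optimal diet: fledglings — 1 of 5 types.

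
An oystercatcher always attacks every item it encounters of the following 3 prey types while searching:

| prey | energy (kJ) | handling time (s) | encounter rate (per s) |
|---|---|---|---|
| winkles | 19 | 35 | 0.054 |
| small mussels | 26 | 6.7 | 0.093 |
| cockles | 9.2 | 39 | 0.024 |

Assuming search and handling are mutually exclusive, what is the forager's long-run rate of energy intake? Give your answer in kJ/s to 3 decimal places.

R = (0.054×19 + 0.093×26 + 0.024×9.2) / (1 + 0.054×35 + 0.093×6.7 + 0.024×39) = 3.665/4.449 = 0.8237 kJ/s.

0.824 kJ/s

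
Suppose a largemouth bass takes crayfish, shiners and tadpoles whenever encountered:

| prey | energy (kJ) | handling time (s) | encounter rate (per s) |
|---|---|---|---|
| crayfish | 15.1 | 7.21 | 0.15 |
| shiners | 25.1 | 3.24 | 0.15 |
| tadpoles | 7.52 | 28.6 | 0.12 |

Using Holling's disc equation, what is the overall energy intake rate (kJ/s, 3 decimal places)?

Energy encountered per unit search time: 0.15×15.1 + 0.15×25.1 + 0.12×7.52 = 6.932 kJ/s.
Handling time per unit search time: 0.15×7.21 + 0.15×3.24 + 0.12×28.6 = 4.999.
Rate = 6.932/(1 + 4.999) = 1.155 kJ/s.

1.155 kJ/s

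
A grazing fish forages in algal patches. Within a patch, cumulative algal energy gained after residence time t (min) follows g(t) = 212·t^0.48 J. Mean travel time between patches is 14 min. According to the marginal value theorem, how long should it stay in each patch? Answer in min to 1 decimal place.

By the marginal value theorem, leave when the instantaneous gain rate g'(t) equals the habitat-wide average g(t)/(T + t).
g'(t) = 0.48·212·t^-0.52. Setting 0.48·212·t^-0.52 = 212·t^0.48/(14+t) gives 0.48(14+t) = t, so 0.52·t = 0.48×14.
t* = 0.48×14/0.52 = 12.92 min.

12.9 min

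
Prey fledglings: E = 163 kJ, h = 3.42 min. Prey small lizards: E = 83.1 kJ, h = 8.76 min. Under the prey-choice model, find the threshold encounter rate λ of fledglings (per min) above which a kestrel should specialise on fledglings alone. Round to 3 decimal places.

At the threshold, the rate on fledglings alone equals the profitability of small lizards: λ·163/(1 + λ·3.42) = 83.1/8.76 = 9.486.
Rearranging, λ(163 − 9.486×3.42) = 9.486, so λ = 9.486/130.6 = 0.07266 per min.

0.073 per min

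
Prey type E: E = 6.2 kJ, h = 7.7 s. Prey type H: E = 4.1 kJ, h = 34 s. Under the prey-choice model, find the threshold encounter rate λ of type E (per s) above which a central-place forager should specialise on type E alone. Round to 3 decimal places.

The zero-one rule: include type H iff E₂/h₂ > λE₁/(1+λh₁). Equality gives the switch point.
λE₁h₂ = E₂ + λE₂h₁ ⇒ λ = E₂/(E₁h₂ − E₂h₁) = 4.1/(210.8 − 31.57) = 0.02288 per s.

0.023 per s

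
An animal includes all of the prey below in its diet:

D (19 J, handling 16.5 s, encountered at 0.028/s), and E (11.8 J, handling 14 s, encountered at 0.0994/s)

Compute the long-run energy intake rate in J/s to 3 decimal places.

R = (0.028×19 + 0.0994×11.8) / (1 + 0.028×16.5 + 0.0994×14) = 1.705/2.854 = 0.5975 J/s.

0.597 J/s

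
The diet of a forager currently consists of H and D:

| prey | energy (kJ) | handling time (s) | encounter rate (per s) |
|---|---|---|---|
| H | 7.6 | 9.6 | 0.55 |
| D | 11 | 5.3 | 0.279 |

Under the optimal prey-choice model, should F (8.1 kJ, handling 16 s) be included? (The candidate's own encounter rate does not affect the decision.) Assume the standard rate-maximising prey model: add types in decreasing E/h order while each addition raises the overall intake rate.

No

Current rate: (0.55×7.6 + 0.279×11)/(1 + 0.55×9.6 + 0.279×5.3) = 0.9343 kJ/s.
Profitability of F: 8.1/16 = 0.5062 kJ/s.
Since 0.5062 < R, time spent handling F is better spent searching.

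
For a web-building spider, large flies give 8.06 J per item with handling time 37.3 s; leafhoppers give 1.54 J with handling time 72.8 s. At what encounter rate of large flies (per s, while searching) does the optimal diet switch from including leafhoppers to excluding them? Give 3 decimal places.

At the threshold, the rate on large flies alone equals the profitability of leafhoppers: λ·8.06/(1 + λ·37.3) = 1.54/72.8 = 0.02115.
Rearranging, λ(8.06 − 0.02115×37.3) = 0.02115, so λ = 0.02115/7.271 = 0.002909 per s.

0.003 per s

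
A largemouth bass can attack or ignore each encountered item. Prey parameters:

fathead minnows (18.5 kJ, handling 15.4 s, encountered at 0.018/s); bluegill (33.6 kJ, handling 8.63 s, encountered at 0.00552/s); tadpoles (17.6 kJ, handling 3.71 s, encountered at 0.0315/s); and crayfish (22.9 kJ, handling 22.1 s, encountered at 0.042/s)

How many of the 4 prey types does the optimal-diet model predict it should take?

E/h in descending order: tadpoles 4.74, bluegill 3.89, fathead minnows 1.2, crayfish 1.04 kJ/s. The optimal diet is the largest prefix of this list for which every included type satisfies E_i/h_i > R on the types above it.
Rate on top 1: 0.4964. bluegill: 3.89 > 0.4964 → include.
Rate on top 2: 0.6354. fathead minnows: 1.2 > 0.6354 → include.
Rate on top 3: 0.7442. crayfish: 1.04 > 0.7442 → include.
Optimal diet: tadpoles, bluegill, fathead minnows, crayfish — 4 of 4 types.

4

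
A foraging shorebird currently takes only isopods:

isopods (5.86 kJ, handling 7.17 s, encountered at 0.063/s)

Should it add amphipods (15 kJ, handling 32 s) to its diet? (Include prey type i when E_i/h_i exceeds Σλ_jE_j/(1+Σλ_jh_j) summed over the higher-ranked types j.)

On isopods alone, R = ΣλE/(1+Σλh) = 0.3692/1.452 = 0.2543 kJ/s.
Profitability of amphipods: 15/32 = 0.4688 kJ/s.
0.4688 > 0.2543, so adding amphipods raises the average — include it.

Yes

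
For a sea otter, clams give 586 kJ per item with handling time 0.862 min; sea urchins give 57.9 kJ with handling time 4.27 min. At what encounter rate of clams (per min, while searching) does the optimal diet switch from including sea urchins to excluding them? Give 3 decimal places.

Drop sea urchins once their profitability E₂/h₂ falls below the rate achievable on clams alone: E₂/h₂ = λE₁/(1 + λh₁).
Solve for λ: λE₁h₂ = E₂(1 + λh₁) → λ(E₁h₂ − E₂h₁) = E₂ → λ = E₂/(E₁h₂ − E₂h₁).
λ = 57.9/(586×4.27 − 57.9×0.862) = 57.9/2452 = 0.02361 per min.

0.024 per min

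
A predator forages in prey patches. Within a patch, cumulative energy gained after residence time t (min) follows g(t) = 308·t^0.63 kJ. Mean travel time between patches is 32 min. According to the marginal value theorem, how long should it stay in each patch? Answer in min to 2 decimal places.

Maximise g(t)/(T+t): set derivative to zero → g'(t)(T+t) = g(t).
g'(t) = 0.63·308·t^-0.37. Setting 0.63·308·t^-0.37 = 308·t^0.63/(32+t) gives 0.63(32+t) = t, so 0.37·t = 0.63×32.
t* = 0.63×32/0.37 = 54.49 min.

54.49 min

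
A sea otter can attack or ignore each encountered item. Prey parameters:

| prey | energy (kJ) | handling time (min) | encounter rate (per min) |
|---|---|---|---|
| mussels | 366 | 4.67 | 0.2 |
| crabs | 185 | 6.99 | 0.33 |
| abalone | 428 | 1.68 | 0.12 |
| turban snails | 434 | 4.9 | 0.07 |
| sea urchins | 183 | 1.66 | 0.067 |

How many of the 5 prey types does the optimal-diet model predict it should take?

4

E/h in descending order: abalone 255, sea urchins 110, turban snails 88.6, mussels 78.4, crabs 26.5 kJ/min. The optimal diet is the largest prefix of this list for which every included type satisfies E_i/h_i > R on the types above it.
Rate on top 1: 42.74. sea urchins: 110 > 42.74 → include.
Rate on top 2: 48.46. turban snails: 88.6 > 48.46 → include.
Rate on top 3: 56.77. mussels: 78.4 > 56.77 → include.
Rate on top 4: 64.56. crabs: 26.5 < 64.56 → exclude; stop.
Optimal diet: abalone, sea urchins, turban snails, mussels — 4 of 5 types.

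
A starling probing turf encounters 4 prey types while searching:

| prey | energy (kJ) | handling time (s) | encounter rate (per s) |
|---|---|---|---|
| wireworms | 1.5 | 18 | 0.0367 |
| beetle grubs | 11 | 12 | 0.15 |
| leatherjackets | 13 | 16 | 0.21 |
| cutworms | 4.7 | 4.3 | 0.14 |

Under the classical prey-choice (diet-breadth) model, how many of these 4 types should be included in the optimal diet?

E/h in descending order: cutworms 1.09, beetle grubs 0.917, leatherjackets 0.812, wireworms 0.0833 kJ/s. The optimal diet is the largest prefix of this list for which every included type satisfies E_i/h_i > R on the types above it.
Rate on top 1: 0.4107. beetle grubs: 0.917 > 0.4107 → include.
Rate on top 2: 0.6784. leatherjackets: 0.812 > 0.6784 → include.
Rate on top 3: 0.745. wireworms: 0.0833 < 0.745 → exclude; stop.
Optimal diet: cutworms, beetle grubs, leatherjackets — 3 of 4 types.

3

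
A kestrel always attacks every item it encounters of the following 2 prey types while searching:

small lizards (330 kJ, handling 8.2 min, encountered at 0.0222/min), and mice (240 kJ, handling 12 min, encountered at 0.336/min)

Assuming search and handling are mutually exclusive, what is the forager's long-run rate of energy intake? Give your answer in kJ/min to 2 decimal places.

16.87 kJ/min

R = (0.0222×330 + 0.336×240) / (1 + 0.0222×8.2 + 0.336×12) = 87.97/5.214 = 16.87 kJ/min.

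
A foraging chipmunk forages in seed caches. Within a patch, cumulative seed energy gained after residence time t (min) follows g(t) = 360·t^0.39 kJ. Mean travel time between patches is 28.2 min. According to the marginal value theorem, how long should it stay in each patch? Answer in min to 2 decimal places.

18.03 min

By the marginal value theorem, leave when the instantaneous gain rate g'(t) equals the habitat-wide average g(t)/(T + t).
g'(t) = 0.39·360·t^-0.61. Setting 0.39·360·t^-0.61 = 360·t^0.39/(28.2+t) gives 0.39(28.2+t) = t, so 0.61·t = 0.39×28.2.
t* = 0.39×28.2/0.61 = 18.03 min.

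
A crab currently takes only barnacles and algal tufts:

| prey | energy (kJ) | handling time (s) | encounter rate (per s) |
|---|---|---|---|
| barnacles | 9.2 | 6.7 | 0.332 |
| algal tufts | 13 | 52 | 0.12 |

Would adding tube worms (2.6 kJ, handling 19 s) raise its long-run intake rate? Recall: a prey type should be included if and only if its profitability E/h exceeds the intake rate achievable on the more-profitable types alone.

No

Current rate: (0.332×9.2 + 0.12×13)/(1 + 0.332×6.7 + 0.12×52) = 0.4876 kJ/s.
Profitability of tube worms: 2.6/19 = 0.1368 kJ/s.
0.1368 < 0.4876, so adding tube worms would lower the average — exclude it.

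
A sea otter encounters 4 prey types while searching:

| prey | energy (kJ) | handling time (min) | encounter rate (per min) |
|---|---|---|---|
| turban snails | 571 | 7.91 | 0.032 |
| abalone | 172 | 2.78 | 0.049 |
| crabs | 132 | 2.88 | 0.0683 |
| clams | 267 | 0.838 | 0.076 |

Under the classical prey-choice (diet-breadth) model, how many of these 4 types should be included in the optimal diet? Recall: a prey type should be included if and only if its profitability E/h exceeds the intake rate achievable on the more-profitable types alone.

4

Rank by E/h (kJ/min): clams 319, turban snails 72.2, abalone 61.9, crabs 45.8. Include each in turn until the next type's E/h falls below the running intake rate.
Rate on top 1: 19.08. turban snails: 72.2 > 19.08 → include.
Rate on top 2: 29.29. abalone: 61.9 > 29.29 → include.
Rate on top 3: 32.34. crabs: 45.8 > 32.34 → include.
Optimal diet: clams, turban snails, abalone, crabs — 4 of 4 types.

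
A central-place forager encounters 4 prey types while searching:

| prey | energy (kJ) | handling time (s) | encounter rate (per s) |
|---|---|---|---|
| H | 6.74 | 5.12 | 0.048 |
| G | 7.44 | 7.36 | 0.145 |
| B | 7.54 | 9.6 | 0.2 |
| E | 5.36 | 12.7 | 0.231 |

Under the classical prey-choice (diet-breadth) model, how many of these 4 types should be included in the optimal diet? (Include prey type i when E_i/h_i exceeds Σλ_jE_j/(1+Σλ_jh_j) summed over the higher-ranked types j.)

Profitabilities (E/h, kJ/s): H 1.32, G 1.01, B 0.785, E 0.422. Add prey in this order while the next type's profitability exceeds the intake rate on those already taken.
Rate on top 1: 0.2597. G: 1.01 > 0.2597 → include.
Rate on top 2: 0.6063. B: 0.785 > 0.6063 → include.
Rate on top 3: 0.6875. E: 0.422 < 0.6875 → exclude; stop.
Optimal diet: H, G, B — 3 of 4 types.

3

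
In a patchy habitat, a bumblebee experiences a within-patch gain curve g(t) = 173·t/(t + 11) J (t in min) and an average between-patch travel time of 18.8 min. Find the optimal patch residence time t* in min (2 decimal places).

Maximise g(t)/(T+t): set derivative to zero → g'(t)(T+t) = g(t).
g'(t) = 173·11/(t + 11)². Setting 173·11/(t+11)² = 173t/[(t+11)(18.8+t)] gives 11(18.8+t) = t(t+11), so t² = 11×18.8 = 206.8.
t* = √206.8 = 14.38 min.

14.38 min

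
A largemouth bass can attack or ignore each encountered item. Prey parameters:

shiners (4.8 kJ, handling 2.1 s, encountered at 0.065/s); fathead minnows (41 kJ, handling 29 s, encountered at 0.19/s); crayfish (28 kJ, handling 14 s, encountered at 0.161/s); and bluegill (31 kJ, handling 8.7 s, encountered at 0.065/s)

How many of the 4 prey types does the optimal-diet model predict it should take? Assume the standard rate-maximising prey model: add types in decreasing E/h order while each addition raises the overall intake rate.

3

Profitabilities (E/h, kJ/s): bluegill 3.56, shiners 2.29, crayfish 2, fathead minnows 1.41. Add prey in this order while the next type's profitability exceeds the intake rate on those already taken.
Rate on top 1: 1.287. shiners: 2.29 > 1.287 → include.
Rate on top 2: 1.367. crayfish: 2 > 1.367 → include.
Rate on top 3: 1.728. fathead minnows: 1.41 < 1.728 → exclude; stop.
Optimal diet: bluegill, shiners, crayfish — 3 of 4 types.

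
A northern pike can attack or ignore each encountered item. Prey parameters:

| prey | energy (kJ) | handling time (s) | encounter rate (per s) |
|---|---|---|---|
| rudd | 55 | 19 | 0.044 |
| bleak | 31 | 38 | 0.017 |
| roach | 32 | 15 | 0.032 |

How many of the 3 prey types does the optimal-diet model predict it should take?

Profitabilities (E/h, kJ/s): rudd 2.89, roach 2.13, bleak 0.816. Add prey in this order while the next type's profitability exceeds the intake rate on those already taken.
Rate on top 1: 1.318. roach: 2.13 > 1.318 → include.
Rate on top 2: 1.487. bleak: 0.816 < 1.487 → exclude; stop.
Optimal diet: rudd, roach — 2 of 3 types.

2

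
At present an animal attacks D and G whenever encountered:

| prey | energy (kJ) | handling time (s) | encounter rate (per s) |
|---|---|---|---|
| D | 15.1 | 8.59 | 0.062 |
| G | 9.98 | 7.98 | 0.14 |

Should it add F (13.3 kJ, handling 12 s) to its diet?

On D and G alone, R = ΣλE/(1+Σλh) = 2.333/2.65 = 0.8806 kJ/s.
Profitability of F: 13.3/12 = 1.108 kJ/s.
1.108 > 0.8806, so adding F raises the average — include it.

Yes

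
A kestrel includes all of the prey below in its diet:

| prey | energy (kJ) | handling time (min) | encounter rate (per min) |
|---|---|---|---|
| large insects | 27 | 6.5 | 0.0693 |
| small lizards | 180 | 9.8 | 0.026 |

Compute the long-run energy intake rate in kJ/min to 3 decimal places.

R = Σλ_iE_i / (1 + Σλ_ih_i)
Numerator: 0.0693×27 + 0.026×180 = 6.551
Denominator: 1 + 0.0693×6.5 + 0.026×9.8 = 1.705
R = 6.551/1.705 = 3.842 kJ/min

3.842 kJ/min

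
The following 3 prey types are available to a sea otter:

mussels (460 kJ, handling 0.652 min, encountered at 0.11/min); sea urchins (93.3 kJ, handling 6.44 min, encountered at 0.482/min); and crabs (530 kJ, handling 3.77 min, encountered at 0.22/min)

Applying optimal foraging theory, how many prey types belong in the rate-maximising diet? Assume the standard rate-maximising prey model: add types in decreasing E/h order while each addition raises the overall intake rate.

Rank by E/h (kJ/min): mussels 706, crabs 141, sea urchins 14.5. Include each in turn until the next type's E/h falls below the running intake rate.
Rate on top 1: 47.21. crabs: 141 > 47.21 → include.
Rate on top 2: 87.95. sea urchins: 14.5 < 87.95 → exclude; stop.
Optimal diet: mussels, crabs — 2 of 3 types.

2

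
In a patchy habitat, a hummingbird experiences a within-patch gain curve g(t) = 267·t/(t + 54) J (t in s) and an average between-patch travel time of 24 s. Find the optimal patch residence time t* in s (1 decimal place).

Optimal t* satisfies g'(t*) = g(t*)/(T + t*).
g'(t) = 267·54/(t + 54)². Setting 267·54/(t+54)² = 267t/[(t+54)(24+t)] gives 54(24+t) = t(t+54), so t² = 54×24 = 1296.
t* = √1296 = 36 s.

36.0 s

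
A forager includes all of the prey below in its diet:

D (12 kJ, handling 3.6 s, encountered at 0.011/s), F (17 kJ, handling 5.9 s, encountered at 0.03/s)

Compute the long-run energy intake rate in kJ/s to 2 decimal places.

R = (0.011×12 + 0.03×17) / (1 + 0.011×3.6 + 0.03×5.9) = 0.642/1.217 = 0.5277 kJ/s.

0.53 kJ/s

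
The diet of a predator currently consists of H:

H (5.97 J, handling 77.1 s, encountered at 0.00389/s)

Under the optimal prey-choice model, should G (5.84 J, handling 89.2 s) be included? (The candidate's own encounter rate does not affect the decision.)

Current rate: (0.00389×5.97)/(1 + 0.00389×77.1) = 0.01787 J/s.
Profitability of G: 5.84/89.2 = 0.06547 J/s.
0.06547 > 0.01787, so adding G raises the average — include it.

Yes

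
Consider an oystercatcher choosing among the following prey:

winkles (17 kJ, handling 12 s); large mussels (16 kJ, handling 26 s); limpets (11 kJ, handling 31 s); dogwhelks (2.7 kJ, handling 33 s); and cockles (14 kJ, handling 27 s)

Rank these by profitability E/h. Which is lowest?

dogwhelks

Profitability E/h (kJ/s): winkles = 17/12 = 1.42, large mussels = 16/26 = 0.615, limpets = 11/31 = 0.355, dogwhelks = 2.7/33 = 0.0818, cockles = 14/27 = 0.519.
Ranked: winkles > large mussels > cockles > limpets > dogwhelks.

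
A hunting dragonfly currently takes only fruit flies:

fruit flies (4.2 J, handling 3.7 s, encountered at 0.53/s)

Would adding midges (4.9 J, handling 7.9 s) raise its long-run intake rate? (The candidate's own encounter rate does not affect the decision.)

On fruit flies alone, R = ΣλE/(1+Σλh) = 2.226/2.961 = 0.7518 J/s.
Profitability of midges: 4.9/7.9 = 0.6203 J/s.
Since 0.6203 < R, time spent handling midges is better spent searching.

No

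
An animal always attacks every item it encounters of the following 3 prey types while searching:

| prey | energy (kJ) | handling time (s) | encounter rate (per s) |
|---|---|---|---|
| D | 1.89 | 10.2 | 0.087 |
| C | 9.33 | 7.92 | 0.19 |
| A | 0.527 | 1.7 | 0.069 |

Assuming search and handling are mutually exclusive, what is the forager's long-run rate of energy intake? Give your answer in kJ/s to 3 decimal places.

0.562 kJ/s

R = Σλ_iE_i / (1 + Σλ_ih_i)
Numerator: 0.087×1.89 + 0.19×9.33 + 0.069×0.527 = 1.973
Denominator: 1 + 0.087×10.2 + 0.19×7.92 + 0.069×1.7 = 3.509
R = 1.973/3.509 = 0.5623 kJ/s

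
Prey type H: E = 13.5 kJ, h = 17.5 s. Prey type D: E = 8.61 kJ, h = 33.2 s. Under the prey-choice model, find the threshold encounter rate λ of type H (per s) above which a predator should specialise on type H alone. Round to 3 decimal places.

0.029 per s

At the threshold, the rate on type H alone equals the profitability of type D: λ·13.5/(1 + λ·17.5) = 8.61/33.2 = 0.2593.
Rearranging, λ(13.5 − 0.2593×17.5) = 0.2593, so λ = 0.2593/8.962 = 0.02894 per s.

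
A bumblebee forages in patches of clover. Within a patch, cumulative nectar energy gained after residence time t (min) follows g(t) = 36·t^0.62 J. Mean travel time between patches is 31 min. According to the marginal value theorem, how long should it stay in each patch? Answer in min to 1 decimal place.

50.6 min

Optimal t* satisfies g'(t*) = g(t*)/(T + t*).
g'(t) = 0.62·36·t^-0.38. Setting 0.62·36·t^-0.38 = 36·t^0.62/(31+t) gives 0.62(31+t) = t, so 0.38·t = 0.62×31.
t* = 0.62×31/0.38 = 50.58 min.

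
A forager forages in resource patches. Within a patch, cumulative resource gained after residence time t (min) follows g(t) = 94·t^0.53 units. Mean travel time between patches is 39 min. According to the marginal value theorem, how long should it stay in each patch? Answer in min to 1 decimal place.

44.0 min

Optimal t* satisfies g'(t*) = g(t*)/(T + t*).
g'(t) = 0.53·94·t^-0.47. Setting 0.53·94·t^-0.47 = 94·t^0.53/(39+t) gives 0.53(39+t) = t, so 0.47·t = 0.53×39.
t* = 0.53×39/0.47 = 43.98 min.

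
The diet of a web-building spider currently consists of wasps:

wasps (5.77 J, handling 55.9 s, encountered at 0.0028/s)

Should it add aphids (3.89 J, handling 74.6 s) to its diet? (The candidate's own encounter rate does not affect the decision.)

Yes

On wasps alone, R = ΣλE/(1+Σλh) = 0.01616/1.157 = 0.01397 J/s.
aphids: E/h = 3.89/74.6 = 0.05214 J/s.
0.05214 > 0.01397, so adding aphids raises the average — include it.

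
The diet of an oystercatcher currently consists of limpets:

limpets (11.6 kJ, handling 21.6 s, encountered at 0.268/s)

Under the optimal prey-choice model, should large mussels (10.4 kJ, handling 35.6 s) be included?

No

Current rate: (0.268×11.6)/(1 + 0.268×21.6) = 0.4579 kJ/s.
large mussels: E/h = 10.4/35.6 = 0.2921 kJ/s.
Since 0.2921 < R, time spent handling large mussels is better spent searching.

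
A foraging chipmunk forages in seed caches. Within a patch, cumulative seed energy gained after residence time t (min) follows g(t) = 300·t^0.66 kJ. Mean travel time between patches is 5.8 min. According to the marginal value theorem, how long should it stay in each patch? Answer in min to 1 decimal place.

11.3 min

By the marginal value theorem, leave when the instantaneous gain rate g'(t) equals the habitat-wide average g(t)/(T + t).
g'(t) = 0.66·300·t^-0.34. Setting 0.66·300·t^-0.34 = 300·t^0.66/(5.8+t) gives 0.66(5.8+t) = t, so 0.34·t = 0.66×5.8.
t* = 0.66×5.8/0.34 = 11.26 min.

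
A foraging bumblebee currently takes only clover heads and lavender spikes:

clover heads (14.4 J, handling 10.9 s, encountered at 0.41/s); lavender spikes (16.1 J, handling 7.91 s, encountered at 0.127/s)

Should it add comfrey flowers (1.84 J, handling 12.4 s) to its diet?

No

Current rate: (0.41×14.4 + 0.127×16.1)/(1 + 0.41×10.9 + 0.127×7.91) = 1.228 J/s.
Profitability of comfrey flowers: 1.84/12.4 = 0.1484 J/s.
Since 0.1484 < R, time spent handling comfrey flowers is better spent searching.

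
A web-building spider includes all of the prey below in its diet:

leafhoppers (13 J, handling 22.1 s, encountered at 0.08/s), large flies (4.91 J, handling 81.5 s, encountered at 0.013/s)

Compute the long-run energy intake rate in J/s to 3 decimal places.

R = (0.08×13 + 0.013×4.91) / (1 + 0.08×22.1 + 0.013×81.5) = 1.104/3.828 = 0.2884 J/s.

0.288 J/s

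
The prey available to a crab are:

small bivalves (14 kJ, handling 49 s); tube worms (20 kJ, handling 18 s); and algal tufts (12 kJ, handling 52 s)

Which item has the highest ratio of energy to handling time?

tube worms

In descending order of E/h:
tube worms: 20/18 = 1.11 kJ/s
small bivalves: 14/49 = 0.286 kJ/s
algal tufts: 12/52 = 0.231 kJ/s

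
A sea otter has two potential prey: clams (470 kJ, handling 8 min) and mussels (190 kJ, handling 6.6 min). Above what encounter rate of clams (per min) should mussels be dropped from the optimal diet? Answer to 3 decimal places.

The zero-one rule: include mussels iff E₂/h₂ > λE₁/(1+λh₁). Equality gives the switch point.
λE₁h₂ = E₂ + λE₂h₁ ⇒ λ = E₂/(E₁h₂ − E₂h₁) = 190/(3102 − 1520) = 0.1201 per min.

0.120 per min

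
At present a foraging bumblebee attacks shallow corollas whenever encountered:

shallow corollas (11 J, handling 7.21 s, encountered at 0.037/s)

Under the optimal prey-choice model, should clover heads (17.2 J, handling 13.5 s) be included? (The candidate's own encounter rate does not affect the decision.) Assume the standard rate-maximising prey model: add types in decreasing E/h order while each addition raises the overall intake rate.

Yes

Current rate: (0.037×11)/(1 + 0.037×7.21) = 0.3213 J/s.
Profitability of clover heads: 17.2/13.5 = 1.274 J/s.
Since 1.274 > R, including clover heads increases the long-run rate.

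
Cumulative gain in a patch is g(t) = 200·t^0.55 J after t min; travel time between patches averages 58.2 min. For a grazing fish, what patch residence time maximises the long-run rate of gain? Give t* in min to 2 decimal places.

71.13 min

Optimal t* satisfies g'(t*) = g(t*)/(T + t*).
g'(t) = 0.55·200·t^-0.45. Setting 0.55·200·t^-0.45 = 200·t^0.55/(58.2+t) gives 0.55(58.2+t) = t, so 0.45·t = 0.55×58.2.
t* = 0.55×58.2/0.45 = 71.13 min.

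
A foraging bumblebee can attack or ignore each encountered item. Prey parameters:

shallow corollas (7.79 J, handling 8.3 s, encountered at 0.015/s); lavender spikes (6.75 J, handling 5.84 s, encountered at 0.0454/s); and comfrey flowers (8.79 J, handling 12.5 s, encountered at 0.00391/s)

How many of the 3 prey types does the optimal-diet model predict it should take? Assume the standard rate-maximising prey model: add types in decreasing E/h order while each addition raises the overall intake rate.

Profitabilities (E/h, J/s): lavender spikes 1.16, shallow corollas 0.939, comfrey flowers 0.703. Add prey in this order while the next type's profitability exceeds the intake rate on those already taken.
Rate on top 1: 0.2422. shallow corollas: 0.939 > 0.2422 → include.
Rate on top 2: 0.3046. comfrey flowers: 0.703 > 0.3046 → include.
Optimal diet: lavender spikes, shallow corollas, comfrey flowers — 3 of 3 types.

3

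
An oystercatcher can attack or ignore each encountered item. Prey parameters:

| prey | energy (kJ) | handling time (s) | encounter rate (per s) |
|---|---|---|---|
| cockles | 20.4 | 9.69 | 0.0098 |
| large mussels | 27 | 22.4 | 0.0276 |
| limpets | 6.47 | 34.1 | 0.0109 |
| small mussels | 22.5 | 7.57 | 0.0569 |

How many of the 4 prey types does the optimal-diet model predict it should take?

3

Rank by E/h (kJ/s): small mussels 2.97, cockles 2.11, large mussels 1.21, limpets 0.19. Include each in turn until the next type's E/h falls below the running intake rate.
Rate on top 1: 0.8948. cockles: 2.11 > 0.8948 → include.
Rate on top 2: 0.9702. large mussels: 1.21 > 0.9702 → include.
Rate on top 3: 1.038. limpets: 0.19 < 1.038 → exclude; stop.
Optimal diet: small mussels, cockles, large mussels — 3 of 4 types.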